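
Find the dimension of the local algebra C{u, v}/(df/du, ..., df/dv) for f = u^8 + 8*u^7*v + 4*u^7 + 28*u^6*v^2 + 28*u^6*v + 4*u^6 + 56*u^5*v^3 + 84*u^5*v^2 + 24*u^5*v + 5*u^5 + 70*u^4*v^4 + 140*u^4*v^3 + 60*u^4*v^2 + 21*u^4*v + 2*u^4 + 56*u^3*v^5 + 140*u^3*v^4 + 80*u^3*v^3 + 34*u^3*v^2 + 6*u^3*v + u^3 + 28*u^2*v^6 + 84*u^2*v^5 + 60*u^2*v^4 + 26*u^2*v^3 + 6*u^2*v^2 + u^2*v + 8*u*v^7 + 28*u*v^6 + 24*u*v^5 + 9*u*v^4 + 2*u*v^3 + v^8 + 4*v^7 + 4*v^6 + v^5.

9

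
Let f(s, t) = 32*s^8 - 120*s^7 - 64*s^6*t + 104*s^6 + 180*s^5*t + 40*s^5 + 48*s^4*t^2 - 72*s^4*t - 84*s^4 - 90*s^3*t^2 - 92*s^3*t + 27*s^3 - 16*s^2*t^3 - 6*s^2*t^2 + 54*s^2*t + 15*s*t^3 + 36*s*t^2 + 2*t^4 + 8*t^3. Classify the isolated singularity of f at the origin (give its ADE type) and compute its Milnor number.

Type E_{7}, Milnor number mu = 7.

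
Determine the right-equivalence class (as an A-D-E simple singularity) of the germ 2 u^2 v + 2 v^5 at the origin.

D6

The Hessian of f at 0 is [[0, 0], [0, 0]] with rank 0, so corank 2. A Groebner basis of the Jacobian ideal J(f) in C{u,v} is {u^2/5 + v^4, u^3, u*v}; counting standard monomials gives mu = 6. Corank 2; j^3 = 2*u^2*v has shape L^2 M (L != M), so D-series; mu = 6 gives D_6.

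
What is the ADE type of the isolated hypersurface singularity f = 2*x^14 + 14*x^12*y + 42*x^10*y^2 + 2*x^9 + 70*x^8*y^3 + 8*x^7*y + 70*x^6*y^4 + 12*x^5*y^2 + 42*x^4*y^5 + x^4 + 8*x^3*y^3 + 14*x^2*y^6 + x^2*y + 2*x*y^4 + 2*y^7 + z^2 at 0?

D8

The Hessian of f at 0 has rank 1. Corank 2; j^3 = x^2*y has shape L^2 M (L != M), so D-series; mu = 8 gives D_8.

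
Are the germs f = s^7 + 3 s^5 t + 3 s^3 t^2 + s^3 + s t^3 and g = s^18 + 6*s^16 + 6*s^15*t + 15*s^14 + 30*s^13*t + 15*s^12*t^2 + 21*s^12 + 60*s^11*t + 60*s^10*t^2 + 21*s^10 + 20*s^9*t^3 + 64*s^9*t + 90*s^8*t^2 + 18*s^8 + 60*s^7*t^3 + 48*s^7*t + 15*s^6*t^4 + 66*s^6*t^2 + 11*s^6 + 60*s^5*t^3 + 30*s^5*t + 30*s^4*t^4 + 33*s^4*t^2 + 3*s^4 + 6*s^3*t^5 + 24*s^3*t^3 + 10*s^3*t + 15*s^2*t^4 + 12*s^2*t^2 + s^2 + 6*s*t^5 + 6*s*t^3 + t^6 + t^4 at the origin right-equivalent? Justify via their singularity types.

The Hessian of f at 0 is [[0, 0], [0, 0]] with rank 0, so corank 2. A Groebner basis of the Jacobian ideal J(f) in C{s,t} is {s^3, s*t^2, 3*s^2 + t^3}; counting standard monomials gives mu = 7. Corank 2; j^3 = s^3 is a perfect cube, so E-series; the 4-jet and mu = 7 give E_7. The Hessian of g at 0 is [[2, 0], [0, 0]] with rank 1, so corank 1. A Groebner basis of the Jacobian ideal J(g) in C{s,t} is {t^3, s}; counting standard monomials gives mu = 3. Corank 1: A-series; mu = 3 gives A_3. f is E_7 but g is A_3, hence not right-equivalent.

No.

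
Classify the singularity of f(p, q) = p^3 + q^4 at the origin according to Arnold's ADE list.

The Hessian of f at 0 has rank 0. Corank 2; j^3 = p^3 is a perfect cube, so E-series; the 4-jet and mu = 6 give E_6.

E_{6}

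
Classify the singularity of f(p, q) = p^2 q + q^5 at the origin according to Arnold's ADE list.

D6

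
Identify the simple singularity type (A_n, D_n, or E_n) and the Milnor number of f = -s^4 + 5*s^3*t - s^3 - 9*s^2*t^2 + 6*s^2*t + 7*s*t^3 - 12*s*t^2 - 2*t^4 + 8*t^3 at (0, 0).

Type E_7, Milnor number mu = 7.

The Hessian of f at 0 is [[0, 0], [0, 0]] with rank 0, so corank 2. A Groebner basis of the Jacobian ideal J(f) in C{s,t} is {3*s^2 - 12*s*t + t^4 + t^3 + 12*t^2, s^3 + 18*s^2 - 72*s*t - 2*t^3 + 72*t^2, s^2*t + 7*s^2 - 28*s*t - 5*t^3/3 + 28*t^2, 2*s^2 + s*t^2 - 8*s*t - 4*t^3/3 + 8*t^2}; counting standard monomials gives mu = 7. Corank 2; j^3 = -(s - 2*t)^3 is a perfect cube, so E-series; the 4-jet and mu = 7 give E_7.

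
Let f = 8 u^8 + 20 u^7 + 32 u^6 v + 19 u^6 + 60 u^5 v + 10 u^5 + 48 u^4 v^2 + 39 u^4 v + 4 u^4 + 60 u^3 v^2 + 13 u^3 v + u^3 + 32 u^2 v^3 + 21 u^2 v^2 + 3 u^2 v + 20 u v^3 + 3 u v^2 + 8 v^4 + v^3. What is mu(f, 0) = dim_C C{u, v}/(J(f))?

7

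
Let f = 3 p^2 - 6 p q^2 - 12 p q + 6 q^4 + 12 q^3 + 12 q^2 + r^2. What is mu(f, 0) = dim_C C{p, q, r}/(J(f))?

3

The Hessian of f at 0 has rank 2. Corank 1: A-series; mu = 3 gives A_3.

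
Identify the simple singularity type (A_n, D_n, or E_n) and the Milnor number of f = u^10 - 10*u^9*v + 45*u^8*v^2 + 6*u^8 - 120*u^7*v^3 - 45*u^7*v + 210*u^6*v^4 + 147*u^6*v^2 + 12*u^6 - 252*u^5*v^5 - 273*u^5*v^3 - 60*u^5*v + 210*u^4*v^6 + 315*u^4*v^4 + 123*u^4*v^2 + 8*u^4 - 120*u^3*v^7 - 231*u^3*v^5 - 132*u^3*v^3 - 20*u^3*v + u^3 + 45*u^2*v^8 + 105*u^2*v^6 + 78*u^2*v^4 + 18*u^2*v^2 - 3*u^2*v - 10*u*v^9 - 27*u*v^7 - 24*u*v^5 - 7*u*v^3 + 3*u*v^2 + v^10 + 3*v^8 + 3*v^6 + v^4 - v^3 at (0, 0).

Type E_7, Milnor number mu = 7.

The Hessian of f at 0 is [[0, 0], [0, 0]] with rank 0, so corank 2. A Groebner basis of the Jacobian ideal J(f) in C{u,v} is {3*u^2/4 - 3*u*v/2 + v^4 + v^3/4 + 3*v^2/4, u^3 + 9*u^2/4 - 9*u*v/2 - v^3/4 + 9*v^2/4, u^2*v + 7*u^2/4 - 7*u*v/2 - 5*v^3/12 + 7*v^2/4, u^2 + u*v^2 - 2*u*v - 2*v^3/3 + v^2}; counting standard monomials gives mu = 7. Corank 2; j^3 = (u - v)^3 is a perfect cube, so E-series; the 4-jet and mu = 7 give E_7.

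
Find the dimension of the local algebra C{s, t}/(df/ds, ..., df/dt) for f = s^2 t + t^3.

4

The Hessian of f at 0 has rank 0. Corank 2; j^3 = t*(s^2 + t^2) splits into three distinct lines over C (the quadratic factor has nonzero discriminant), so D_4.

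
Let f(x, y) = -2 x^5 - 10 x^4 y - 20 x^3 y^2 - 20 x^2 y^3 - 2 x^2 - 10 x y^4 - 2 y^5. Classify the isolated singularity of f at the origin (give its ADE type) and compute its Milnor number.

Type A_{4}, Milnor number mu = 4.

The Hessian of f at 0 has rank 1. Corank 1: A-series; mu = 4 gives A_4.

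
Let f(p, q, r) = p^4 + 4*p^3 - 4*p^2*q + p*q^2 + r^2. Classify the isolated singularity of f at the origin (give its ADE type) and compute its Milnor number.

The Hessian of f at 0 has rank 1. Corank 2; j^3 = p*(2*p - q)^2 has shape L^2 M (L != M), so D-series; mu = 5 gives D_5.

Type D5, Milnor number mu = 5.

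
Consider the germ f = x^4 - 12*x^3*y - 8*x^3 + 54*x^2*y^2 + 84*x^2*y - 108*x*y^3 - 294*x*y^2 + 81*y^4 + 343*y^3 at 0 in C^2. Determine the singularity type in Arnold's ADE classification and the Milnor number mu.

Type E6, Milnor number mu = 6.

The Hessian of f at 0 is [[0, 0], [0, 0]] with rank 0, so corank 2. A Groebner basis of the Jacobian ideal J(f) in C{x,y} is {y^4, x*y^2 - 10*y^3/3, x^2 - 7*x*y + 49*y^2/4}; counting standard monomials gives mu = 6. Corank 2; j^3 = -(2*x - 7*y)^3 is a perfect cube, so E-series; the 4-jet and mu = 6 give E_6.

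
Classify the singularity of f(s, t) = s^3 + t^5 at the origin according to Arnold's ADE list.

E_{8}

The Hessian of f at 0 is [[0, 0], [0, 0]] with rank 0, so corank 2. A Groebner basis of the Jacobian ideal J(f) in C{s,t} is {t^4, s^2}; counting standard monomials gives mu = 8. Corank 2; j^3 = s^3 is a perfect cube, so E-series; the 5-jet and mu = 8 give E_8.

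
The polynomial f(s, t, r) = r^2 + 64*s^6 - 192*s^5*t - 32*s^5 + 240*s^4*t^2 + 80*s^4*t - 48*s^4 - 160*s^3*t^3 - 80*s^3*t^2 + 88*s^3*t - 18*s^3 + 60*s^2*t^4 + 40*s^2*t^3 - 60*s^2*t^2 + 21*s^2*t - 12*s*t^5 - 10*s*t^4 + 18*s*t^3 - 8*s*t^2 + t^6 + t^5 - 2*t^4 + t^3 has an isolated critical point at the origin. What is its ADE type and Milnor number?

The Hessian of f at 0 is [[0, 0, 0], [0, 0, 0], [0, 0, 2]] with rank 1, so corank 2. A Groebner basis of the Jacobian ideal J(f) in C{s,t,r} is {-1701*s^2/4 + 4941*s*t/16 + t^4 + 15*t^3/16 - 891*t^2/16, s^3 + 33*s^2/8 - 101*s*t/32 - 5*t^3/96 + 19*t^2/32, s^2*t + 63*s^2/8 - 195*s*t/32 - 41*t^3/288 + 37*t^2/32, 45*s^2/4 + s*t^2 - 141*s*t/16 - 55*t^3/144 + 27*t^2/16, r}; counting standard monomials gives mu = 7. Corank 2; j^3 = -(2*s - t)*(3*s - t)^2 has shape L^2 M (L != M), so D-series; mu = 7 gives D_7.

Type D7, Milnor number mu = 7.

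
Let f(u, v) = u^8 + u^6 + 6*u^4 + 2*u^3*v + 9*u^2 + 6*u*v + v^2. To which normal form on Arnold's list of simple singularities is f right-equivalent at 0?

The Hessian of f at 0 has rank 1. Corank 1: A-series; mu = 7 gives A_7.

A_7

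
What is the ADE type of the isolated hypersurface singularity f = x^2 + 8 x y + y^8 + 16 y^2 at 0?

A_{7}

The Hessian of f at 0 is [[2, 8], [8, 32]] with rank 1, so corank 1. A Groebner basis of the Jacobian ideal J(f) in C{x,y} is {y^7, x + 4*y}; counting standard monomials gives mu = 7. Corank 1: A-series; mu = 7 gives A_7.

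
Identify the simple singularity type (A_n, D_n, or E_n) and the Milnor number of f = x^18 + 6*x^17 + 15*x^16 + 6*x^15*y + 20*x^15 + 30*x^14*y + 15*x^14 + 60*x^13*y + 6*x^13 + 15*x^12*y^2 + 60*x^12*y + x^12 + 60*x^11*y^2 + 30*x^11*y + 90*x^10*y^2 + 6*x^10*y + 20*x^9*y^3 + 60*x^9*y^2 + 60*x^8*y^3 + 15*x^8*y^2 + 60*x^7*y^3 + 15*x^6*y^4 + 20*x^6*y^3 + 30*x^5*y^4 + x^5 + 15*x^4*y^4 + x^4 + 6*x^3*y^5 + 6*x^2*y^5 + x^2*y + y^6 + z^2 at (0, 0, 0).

The Hessian of f at 0 has rank 1. Corank 2; j^3 = x^2*y has shape L^2 M (L != M), so D-series; mu = 7 gives D_7.

Type D_{7}, Milnor number mu = 7.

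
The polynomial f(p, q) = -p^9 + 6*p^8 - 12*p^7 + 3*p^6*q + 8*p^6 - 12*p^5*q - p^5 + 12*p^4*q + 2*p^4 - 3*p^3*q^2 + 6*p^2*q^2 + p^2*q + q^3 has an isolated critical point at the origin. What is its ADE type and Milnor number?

Type D_4, Milnor number mu = 4.

The Hessian of f at 0 has rank 0. Corank 2; j^3 = q*(p^2 + q^2) splits into three distinct lines over C (the quadratic factor has nonzero discriminant), so D_4.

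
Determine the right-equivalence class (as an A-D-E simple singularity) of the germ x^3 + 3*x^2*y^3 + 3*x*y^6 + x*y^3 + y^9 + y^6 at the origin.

The Hessian of f at 0 has rank 0. Corank 2; j^3 = x^3 is a perfect cube, so E-series; the 4-jet and mu = 7 give E_7.

E_7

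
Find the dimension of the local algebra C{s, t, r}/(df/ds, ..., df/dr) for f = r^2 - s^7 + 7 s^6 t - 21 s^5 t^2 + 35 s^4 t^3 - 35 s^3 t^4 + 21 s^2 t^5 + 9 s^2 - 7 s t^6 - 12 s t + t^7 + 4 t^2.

The Hessian of f at 0 is [[18, -12, 0], [-12, 8, 0], [0, 0, 2]] with rank 2, so corank 1. A Groebner basis of the Jacobian ideal J(f) in C{s,t,r} is {t^6, s - 2*t/3, r}; counting standard monomials gives mu = 6. Corank 1: A-series; mu = 6 gives A_6.

6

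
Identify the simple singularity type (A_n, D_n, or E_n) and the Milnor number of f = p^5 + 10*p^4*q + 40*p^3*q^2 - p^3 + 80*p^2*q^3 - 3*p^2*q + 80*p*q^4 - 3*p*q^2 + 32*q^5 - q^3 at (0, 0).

The Hessian of f at 0 has rank 0. Corank 2; j^3 = -(p + q)^3 is a perfect cube, so E-series; the 5-jet and mu = 8 give E_8.

Type E8, Milnor number mu = 8.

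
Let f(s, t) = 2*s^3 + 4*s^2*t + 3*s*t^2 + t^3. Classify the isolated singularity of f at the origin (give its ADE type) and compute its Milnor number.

Type D_{4}, Milnor number mu = 4.

The Hessian of f at 0 is [[0, 0], [0, 0]] with rank 0, so corank 2. A Groebner basis of the Jacobian ideal J(f) in C{s,t} is {t^3, s^2 - 3*t^2/2, s*t + 3*t^2/2}; counting standard monomials gives mu = 4. Corank 2; j^3 = (s + t)*(2*s^2 + 2*s*t + t^2) splits into three distinct lines over C (the quadratic factor has nonzero discriminant), so D_4.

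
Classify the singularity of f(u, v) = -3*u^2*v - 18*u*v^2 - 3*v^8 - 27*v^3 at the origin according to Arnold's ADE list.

D9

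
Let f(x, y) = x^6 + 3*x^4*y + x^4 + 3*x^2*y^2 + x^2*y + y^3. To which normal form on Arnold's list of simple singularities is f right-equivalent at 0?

D_{4}

The Hessian of f at 0 is [[0, 0], [0, 0]] with rank 0, so corank 2. A Groebner basis of the Jacobian ideal J(f) in C{x,y} is {y^3, x^2 + 3*y^2, x*y}; counting standard monomials gives mu = 4. Corank 2; j^3 = y*(x^2 + y^2) splits into three distinct lines over C (the quadratic factor has nonzero discriminant), so D_4.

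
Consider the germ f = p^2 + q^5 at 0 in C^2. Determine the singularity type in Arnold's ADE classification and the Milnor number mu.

Type A_{4}, Milnor number mu = 4.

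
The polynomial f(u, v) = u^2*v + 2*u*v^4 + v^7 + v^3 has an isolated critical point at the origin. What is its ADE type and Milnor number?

Type D4, Milnor number mu = 4.

The Hessian of f at 0 has rank 0. Corank 2; j^3 = v*(u^2 + v^2) splits into three distinct lines over C (the quadratic factor has nonzero discriminant), so D_4.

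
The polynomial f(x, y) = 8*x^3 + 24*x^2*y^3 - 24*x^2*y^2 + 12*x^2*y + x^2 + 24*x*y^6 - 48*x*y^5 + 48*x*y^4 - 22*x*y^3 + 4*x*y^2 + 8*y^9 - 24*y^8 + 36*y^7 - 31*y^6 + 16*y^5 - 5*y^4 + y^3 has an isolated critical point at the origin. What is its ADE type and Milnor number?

The Hessian of f at 0 has rank 1. Corank 1: A-series; mu = 2 gives A_2.

Type A_2, Milnor number mu = 2.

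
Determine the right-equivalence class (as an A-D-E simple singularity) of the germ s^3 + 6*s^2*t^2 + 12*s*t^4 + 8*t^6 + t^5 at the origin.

E_8

The Hessian of f at 0 has rank 0. Corank 2; j^3 = s^3 is a perfect cube, so E-series; the 5-jet and mu = 8 give E_8.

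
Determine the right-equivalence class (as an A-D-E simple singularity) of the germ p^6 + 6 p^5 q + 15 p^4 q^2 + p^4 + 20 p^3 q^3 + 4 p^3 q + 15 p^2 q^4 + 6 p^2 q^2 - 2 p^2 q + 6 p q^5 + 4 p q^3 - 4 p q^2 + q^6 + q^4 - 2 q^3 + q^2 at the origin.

A5

The Hessian of f at 0 has rank 1. Corank 1: A-series; mu = 5 gives A_5.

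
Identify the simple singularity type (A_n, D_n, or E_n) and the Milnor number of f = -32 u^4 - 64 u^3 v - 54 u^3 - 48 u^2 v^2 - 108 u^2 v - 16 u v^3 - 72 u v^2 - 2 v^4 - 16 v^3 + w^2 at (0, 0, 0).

The Hessian of f at 0 has rank 1. Corank 2; j^3 = -2*(3*u + 2*v)^3 is a perfect cube, so E-series; the 4-jet and mu = 6 give E_6.

Type E_6, Milnor number mu = 6.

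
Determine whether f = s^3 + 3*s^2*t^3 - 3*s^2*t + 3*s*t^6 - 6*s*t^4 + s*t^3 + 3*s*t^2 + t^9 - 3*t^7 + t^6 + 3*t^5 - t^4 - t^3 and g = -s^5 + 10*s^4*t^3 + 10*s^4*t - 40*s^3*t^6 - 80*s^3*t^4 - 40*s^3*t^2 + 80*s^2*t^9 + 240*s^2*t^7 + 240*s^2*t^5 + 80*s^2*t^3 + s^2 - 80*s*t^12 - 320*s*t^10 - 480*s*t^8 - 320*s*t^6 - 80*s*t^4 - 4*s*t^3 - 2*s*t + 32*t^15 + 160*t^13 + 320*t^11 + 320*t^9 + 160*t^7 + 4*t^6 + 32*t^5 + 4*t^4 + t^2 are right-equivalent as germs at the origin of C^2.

No.

The Hessian of f at 0 is [[0, 0], [0, 0]] with rank 0, so corank 2. A Groebner basis of the Jacobian ideal J(f) in C{s,t} is {s^3 - 3*s^2*t - 6*s^2 + 12*s*t - 6*t^2, 3*s^2 + s*t^2 - 6*s*t + 3*t^2, 3*s^2 - 6*s*t + t^3 + 3*t^2}; counting standard monomials gives mu = 7. Corank 2; j^3 = (s - t)^3 is a perfect cube, so E-series; the 4-jet and mu = 7 give E_7. The Hessian of g at 0 is [[2, -2], [-2, 2]] with rank 1, so corank 1. A Groebner basis of the Jacobian ideal J(g) in C{s,t} is {-s/2 + t^3 + t/2, s^2 - t^2, s*t - t^2}; counting standard monomials gives mu = 4. Corank 1: A-series; mu = 4 gives A_4. f is E_7 but g is A_4, hence not right-equivalent.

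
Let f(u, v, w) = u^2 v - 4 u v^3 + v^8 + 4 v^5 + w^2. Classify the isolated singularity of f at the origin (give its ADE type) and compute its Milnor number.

Type D_9, Milnor number mu = 9.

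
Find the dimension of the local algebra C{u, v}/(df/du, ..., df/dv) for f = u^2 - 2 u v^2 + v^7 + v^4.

6

The Hessian of f at 0 has rank 1. Corank 1: A-series; mu = 6 gives A_6.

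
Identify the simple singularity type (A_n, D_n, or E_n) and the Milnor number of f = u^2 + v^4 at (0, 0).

The Hessian of f at 0 is [[2, 0], [0, 0]] with rank 1, so corank 1. A Groebner basis of the Jacobian ideal J(f) in C{u,v} is {v^3, u}; counting standard monomials gives mu = 3. Corank 1: A-series; mu = 3 gives A_3.

Type A_{3}, Milnor number mu = 3.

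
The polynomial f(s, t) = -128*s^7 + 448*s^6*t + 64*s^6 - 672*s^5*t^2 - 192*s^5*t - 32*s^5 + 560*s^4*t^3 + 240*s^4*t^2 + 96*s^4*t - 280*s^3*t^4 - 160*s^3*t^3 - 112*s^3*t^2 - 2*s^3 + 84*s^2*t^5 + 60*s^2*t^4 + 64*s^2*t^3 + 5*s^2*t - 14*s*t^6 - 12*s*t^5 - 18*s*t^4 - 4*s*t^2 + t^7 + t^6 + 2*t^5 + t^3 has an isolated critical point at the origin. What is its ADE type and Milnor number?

The Hessian of f at 0 has rank 0. Corank 2; j^3 = -(s - t)^2*(2*s - t) has shape L^2 M (L != M), so D-series; mu = 7 gives D_7.

Type D7, Milnor number mu = 7.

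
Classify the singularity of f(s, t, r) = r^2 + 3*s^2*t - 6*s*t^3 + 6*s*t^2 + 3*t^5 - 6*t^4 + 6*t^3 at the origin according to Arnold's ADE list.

D4

The Hessian of f at 0 has rank 1. Corank 2; j^3 = 3*t*(s^2 + 2*s*t + 2*t^2) splits into three distinct lines over C (the quadratic factor has nonzero discriminant), so D_4.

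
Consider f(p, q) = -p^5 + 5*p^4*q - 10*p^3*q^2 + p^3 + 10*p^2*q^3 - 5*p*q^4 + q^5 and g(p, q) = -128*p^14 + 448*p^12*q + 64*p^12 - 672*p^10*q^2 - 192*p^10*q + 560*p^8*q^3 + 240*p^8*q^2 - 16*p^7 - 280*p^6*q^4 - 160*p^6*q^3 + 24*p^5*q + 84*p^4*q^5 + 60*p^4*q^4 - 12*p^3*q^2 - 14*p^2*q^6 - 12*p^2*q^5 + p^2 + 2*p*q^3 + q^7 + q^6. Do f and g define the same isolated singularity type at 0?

The Hessian of f at 0 has rank 0. Corank 2; j^3 = p^3 is a perfect cube, so E-series; the 5-jet and mu = 8 give E_8. The Hessian of g at 0 has rank 1. Corank 1: A-series; mu = 6 gives A_6. f is E_8 but g is A_6, hence not right-equivalent.

No.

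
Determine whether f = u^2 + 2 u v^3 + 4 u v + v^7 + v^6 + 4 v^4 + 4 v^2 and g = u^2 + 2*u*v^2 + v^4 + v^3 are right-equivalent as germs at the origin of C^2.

No.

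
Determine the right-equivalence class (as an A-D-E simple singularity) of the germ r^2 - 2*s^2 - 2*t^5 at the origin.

A4

The Hessian of f at 0 has rank 2. Corank 1: A-series; mu = 4 gives A_4.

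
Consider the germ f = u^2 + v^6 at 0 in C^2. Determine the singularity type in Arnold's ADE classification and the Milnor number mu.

Type A5, Milnor number mu = 5.

The Hessian of f at 0 has rank 1. Corank 1: A-series; mu = 5 gives A_5.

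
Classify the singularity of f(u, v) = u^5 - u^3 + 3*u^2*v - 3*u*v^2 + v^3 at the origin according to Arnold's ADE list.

The Hessian of f at 0 has rank 0. Corank 2; j^3 = -(u - v)^3 is a perfect cube, so E-series; the 5-jet and mu = 8 give E_8.

E8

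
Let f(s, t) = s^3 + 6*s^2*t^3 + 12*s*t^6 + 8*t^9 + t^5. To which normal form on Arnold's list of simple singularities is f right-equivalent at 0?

The Hessian of f at 0 has rank 0. Corank 2; j^3 = s^3 is a perfect cube, so E-series; the 5-jet and mu = 8 give E_8.

E8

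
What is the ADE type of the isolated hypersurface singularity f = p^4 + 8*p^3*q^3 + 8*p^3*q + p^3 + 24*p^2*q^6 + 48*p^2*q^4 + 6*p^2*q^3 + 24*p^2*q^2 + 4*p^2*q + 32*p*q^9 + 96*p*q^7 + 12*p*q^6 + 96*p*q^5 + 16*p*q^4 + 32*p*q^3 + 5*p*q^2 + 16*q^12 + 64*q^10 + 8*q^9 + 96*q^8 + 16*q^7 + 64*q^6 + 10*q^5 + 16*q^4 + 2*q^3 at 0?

The Hessian of f at 0 is [[0, 0], [0, 0]] with rank 0, so corank 2. A Groebner basis of the Jacobian ideal J(f) in C{p,q} is {p*q^2 + p*q/4 + q^2/4, -p*q/4 + q^3 - q^2/4, p^2 + 3*p*q + 2*q^2}; counting standard monomials gives mu = 5. Corank 2; j^3 = (p + q)^2*(p + 2*q) has shape L^2 M (L != M), so D-series; mu = 5 gives D_5.

D_{5}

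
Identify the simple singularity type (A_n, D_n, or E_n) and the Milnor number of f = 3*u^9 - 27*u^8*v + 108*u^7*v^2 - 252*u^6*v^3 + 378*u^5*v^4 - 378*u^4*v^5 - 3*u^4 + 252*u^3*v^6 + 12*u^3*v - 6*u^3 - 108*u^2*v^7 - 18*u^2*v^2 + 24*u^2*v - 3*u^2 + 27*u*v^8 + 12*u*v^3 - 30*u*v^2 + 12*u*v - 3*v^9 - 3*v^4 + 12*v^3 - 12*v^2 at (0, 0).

The Hessian of f at 0 is [[-6, 12], [12, -24]] with rank 1, so corank 1. A Groebner basis of the Jacobian ideal J(f) in C{u,v} is {-21*u*v^2 - 18*u*v - 7*u/2 + v^5 - 5*v^4/2 + 31*v^3 + 65*v^2/2 + 7*v, u*v^3 + 5*u*v^2/2 + 3*u*v/2 + u/4 - 5*v^4/4 - 4*v^3 - 11*v^2/4 - v/2, u^2 - 2*u*v + u + v^2 - 2*v}; counting standard monomials gives mu = 8. Corank 1: A-series; mu = 8 gives A_8.

Type A8, Milnor number mu = 8.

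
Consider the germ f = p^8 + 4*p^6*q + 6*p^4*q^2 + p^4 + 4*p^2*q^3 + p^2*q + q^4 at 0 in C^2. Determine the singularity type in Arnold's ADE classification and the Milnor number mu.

The Hessian of f at 0 has rank 0. Corank 2; j^3 = p^2*q has shape L^2 M (L != M), so D-series; mu = 5 gives D_5.

Type D_{5}, Milnor number mu = 5.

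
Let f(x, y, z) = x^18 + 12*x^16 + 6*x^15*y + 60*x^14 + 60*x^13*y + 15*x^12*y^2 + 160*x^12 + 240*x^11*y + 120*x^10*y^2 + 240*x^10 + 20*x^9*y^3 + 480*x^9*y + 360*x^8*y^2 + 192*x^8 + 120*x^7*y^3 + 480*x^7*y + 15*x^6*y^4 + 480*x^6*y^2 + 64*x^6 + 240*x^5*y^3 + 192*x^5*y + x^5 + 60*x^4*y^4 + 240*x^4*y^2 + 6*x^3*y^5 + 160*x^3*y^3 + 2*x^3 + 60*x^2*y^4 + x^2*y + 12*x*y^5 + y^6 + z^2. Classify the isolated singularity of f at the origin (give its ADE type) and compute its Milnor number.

Type D7, Milnor number mu = 7.

The Hessian of f at 0 is [[0, 0, 0], [0, 0, 0], [0, 0, 2]] with rank 1, so corank 2. A Groebner basis of the Jacobian ideal J(f) in C{x,y,z} is {-x*y/12 + y^5, x*y^2, x^2 + x*y/2, z}; counting standard monomials gives mu = 7. Corank 2; j^3 = x^2*(2*x + y) has shape L^2 M (L != M), so D-series; mu = 7 gives D_7.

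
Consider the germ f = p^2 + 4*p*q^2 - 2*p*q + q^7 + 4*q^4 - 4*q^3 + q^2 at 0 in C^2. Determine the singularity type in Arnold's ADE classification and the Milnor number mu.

The Hessian of f at 0 is [[2, -2], [-2, 2]] with rank 1, so corank 1. A Groebner basis of the Jacobian ideal J(f) in C{p,q} is {p^3 - 3*p^2*q - 3*p^2/2 + 2*p*q + p/4 - q/4, p/2 + q^2 - q/2}; counting standard monomials gives mu = 6. Corank 1: A-series; mu = 6 gives A_6.

Type A_6, Milnor number mu = 6.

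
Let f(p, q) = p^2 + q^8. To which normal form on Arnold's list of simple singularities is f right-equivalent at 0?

A7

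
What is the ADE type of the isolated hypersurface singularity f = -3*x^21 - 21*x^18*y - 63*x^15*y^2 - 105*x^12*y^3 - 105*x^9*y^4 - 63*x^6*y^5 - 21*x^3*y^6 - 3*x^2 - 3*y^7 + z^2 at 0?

A_6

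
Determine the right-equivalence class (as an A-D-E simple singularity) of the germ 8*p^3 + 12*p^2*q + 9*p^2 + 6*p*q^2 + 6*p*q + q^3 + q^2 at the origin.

The Hessian of f at 0 has rank 1. Corank 1: A-series; mu = 2 gives A_2.

A_2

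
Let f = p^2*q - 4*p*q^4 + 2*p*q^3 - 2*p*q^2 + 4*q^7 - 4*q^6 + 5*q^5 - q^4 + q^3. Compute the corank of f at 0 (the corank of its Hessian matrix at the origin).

2

Hessian at 0 has rank 0.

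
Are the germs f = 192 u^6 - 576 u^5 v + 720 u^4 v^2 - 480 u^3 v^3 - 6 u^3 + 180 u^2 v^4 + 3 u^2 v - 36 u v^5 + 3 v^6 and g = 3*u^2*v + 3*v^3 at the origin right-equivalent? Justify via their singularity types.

No.

The Hessian of f at 0 is [[0, 0], [0, 0]] with rank 0, so corank 2. A Groebner basis of the Jacobian ideal J(f) in C{u,v} is {u*v/12 + v^5, u*v^2, u^2 - u*v/2}; counting standard monomials gives mu = 7. Corank 2; j^3 = -3*u^2*(2*u - v) has shape L^2 M (L != M), so D-series; mu = 7 gives D_7. The Hessian of g at 0 is [[0, 0], [0, 0]] with rank 0, so corank 2. A Groebner basis of the Jacobian ideal J(g) in C{u,v} is {v^3, u^2 + 3*v^2, u*v}; counting standard monomials gives mu = 4. Corank 2; j^3 = 3*v*(u^2 + v^2) splits into three distinct lines over C (the quadratic factor has nonzero discriminant), so D_4. f is D_7 but g is D_4, hence not right-equivalent.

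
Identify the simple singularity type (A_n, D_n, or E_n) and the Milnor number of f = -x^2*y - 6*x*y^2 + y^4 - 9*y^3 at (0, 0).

The Hessian of f at 0 has rank 0. Corank 2; j^3 = -y*(x + 3*y)^2 has shape L^2 M (L != M), so D-series; mu = 5 gives D_5.

Type D5, Milnor number mu = 5.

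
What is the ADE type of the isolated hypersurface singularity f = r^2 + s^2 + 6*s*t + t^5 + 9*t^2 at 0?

A4

The Hessian of f at 0 is [[2, 6, 0], [6, 18, 0], [0, 0, 2]] with rank 2, so corank 1. A Groebner basis of the Jacobian ideal J(f) in C{s,t,r} is {t^4, s + 3*t, r}; counting standard monomials gives mu = 4. Corank 1: A-series; mu = 4 gives A_4.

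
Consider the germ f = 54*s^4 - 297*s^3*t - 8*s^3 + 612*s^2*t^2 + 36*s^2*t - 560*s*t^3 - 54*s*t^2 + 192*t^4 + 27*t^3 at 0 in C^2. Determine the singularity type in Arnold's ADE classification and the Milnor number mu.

Type E_{7}, Milnor number mu = 7.

The Hessian of f at 0 is [[0, 0], [0, 0]] with rank 0, so corank 2. A Groebner basis of the Jacobian ideal J(f) in C{s,t} is {256*s^2/3 - 256*s*t + t^4 - 8*t^3/9 + 192*t^2, s^3 - 68*s^2 + 204*s*t - 8*t^3/3 - 153*t^2, s^2*t - 280*s^2/9 + 280*s*t/3 - 52*t^3/27 - 70*t^2, -32*s^2/3 + s*t^2 + 32*s*t - 25*t^3/18 - 24*t^2}; counting standard monomials gives mu = 7. Corank 2; j^3 = -(2*s - 3*t)^3 is a perfect cube, so E-series; the 4-jet and mu = 7 give E_7.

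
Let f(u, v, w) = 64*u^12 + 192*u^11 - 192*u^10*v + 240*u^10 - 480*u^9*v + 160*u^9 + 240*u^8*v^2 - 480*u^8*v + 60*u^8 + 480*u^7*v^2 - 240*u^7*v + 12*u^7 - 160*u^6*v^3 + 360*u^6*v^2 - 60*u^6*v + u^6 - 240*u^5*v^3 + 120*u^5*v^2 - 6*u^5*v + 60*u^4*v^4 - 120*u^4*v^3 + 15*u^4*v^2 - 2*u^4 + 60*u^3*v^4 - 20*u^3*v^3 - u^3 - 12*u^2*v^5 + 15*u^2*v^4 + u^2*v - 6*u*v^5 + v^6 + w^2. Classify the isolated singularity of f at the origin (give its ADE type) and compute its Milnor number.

The Hessian of f at 0 has rank 1. Corank 2; j^3 = -u^2*(u - v) has shape L^2 M (L != M), so D-series; mu = 7 gives D_7.

Type D_{7}, Milnor number mu = 7.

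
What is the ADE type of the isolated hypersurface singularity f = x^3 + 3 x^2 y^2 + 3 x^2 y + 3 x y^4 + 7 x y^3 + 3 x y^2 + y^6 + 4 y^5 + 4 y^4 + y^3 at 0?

E_{7}

The Hessian of f at 0 has rank 0. Corank 2; j^3 = (x + y)^3 is a perfect cube, so E-series; the 4-jet and mu = 7 give E_7.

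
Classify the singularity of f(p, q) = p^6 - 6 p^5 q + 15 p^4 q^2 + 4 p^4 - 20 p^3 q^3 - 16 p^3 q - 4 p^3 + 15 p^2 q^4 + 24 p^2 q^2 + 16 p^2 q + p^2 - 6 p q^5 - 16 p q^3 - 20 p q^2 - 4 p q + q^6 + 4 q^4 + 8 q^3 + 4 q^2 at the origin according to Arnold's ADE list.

A_5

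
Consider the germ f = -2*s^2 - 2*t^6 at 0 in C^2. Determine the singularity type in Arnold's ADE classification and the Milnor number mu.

Type A_{5}, Milnor number mu = 5.

The Hessian of f at 0 has rank 1. Corank 1: A-series; mu = 5 gives A_5.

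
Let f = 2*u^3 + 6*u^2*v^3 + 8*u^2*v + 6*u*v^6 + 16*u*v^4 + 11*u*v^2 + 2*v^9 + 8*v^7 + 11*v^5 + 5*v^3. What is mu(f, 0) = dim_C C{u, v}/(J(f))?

The Hessian of f at 0 has rank 0. Corank 2; j^3 = (u + v)*(2*u^2 + 6*u*v + 5*v^2) splits into three distinct lines over C (the quadratic factor has nonzero discriminant), so D_4.

4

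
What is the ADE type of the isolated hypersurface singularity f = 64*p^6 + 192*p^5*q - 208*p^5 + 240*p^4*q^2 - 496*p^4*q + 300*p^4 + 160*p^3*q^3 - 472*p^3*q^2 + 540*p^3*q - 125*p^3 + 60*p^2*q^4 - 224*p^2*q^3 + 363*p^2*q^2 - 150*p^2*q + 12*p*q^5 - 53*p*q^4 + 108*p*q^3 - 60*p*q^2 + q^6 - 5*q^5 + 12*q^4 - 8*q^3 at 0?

E_8

The Hessian of f at 0 has rank 0. Corank 2; j^3 = -(5*p + 2*q)^3 is a perfect cube, so E-series; the 5-jet and mu = 8 give E_8.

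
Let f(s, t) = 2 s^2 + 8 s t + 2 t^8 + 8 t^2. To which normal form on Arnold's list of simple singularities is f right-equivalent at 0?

The Hessian of f at 0 has rank 1. Corank 1: A-series; mu = 7 gives A_7.

A7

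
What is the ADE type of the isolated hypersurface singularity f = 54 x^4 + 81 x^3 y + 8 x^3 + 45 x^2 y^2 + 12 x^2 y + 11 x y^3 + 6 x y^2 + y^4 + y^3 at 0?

The Hessian of f at 0 has rank 0. Corank 2; j^3 = (2*x + y)^3 is a perfect cube, so E-series; the 4-jet and mu = 7 give E_7.

E_{7}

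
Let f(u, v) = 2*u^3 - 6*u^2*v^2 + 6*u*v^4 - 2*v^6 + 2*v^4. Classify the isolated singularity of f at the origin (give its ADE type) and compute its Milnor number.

The Hessian of f at 0 has rank 0. Corank 2; j^3 = 2*u^3 is a perfect cube, so E-series; the 4-jet and mu = 6 give E_6.

Type E_{6}, Milnor number mu = 6.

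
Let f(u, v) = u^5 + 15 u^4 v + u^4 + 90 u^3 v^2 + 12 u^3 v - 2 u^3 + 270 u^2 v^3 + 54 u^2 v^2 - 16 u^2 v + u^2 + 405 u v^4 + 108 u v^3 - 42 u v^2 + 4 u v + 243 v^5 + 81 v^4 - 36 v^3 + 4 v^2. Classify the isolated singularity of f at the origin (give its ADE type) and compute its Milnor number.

The Hessian of f at 0 is [[2, 4], [4, 8]] with rank 1, so corank 1. A Groebner basis of the Jacobian ideal J(f) in C{u,v} is {-u/2 + v^3 + v^2/2 - v, u^2 + 2*u - 6*v^2 + 4*v, u*v - u/2 + 5*v^2/2 - v}; counting standard monomials gives mu = 4. Corank 1: A-series; mu = 4 gives A_4.

Type A_{4}, Milnor number mu = 4.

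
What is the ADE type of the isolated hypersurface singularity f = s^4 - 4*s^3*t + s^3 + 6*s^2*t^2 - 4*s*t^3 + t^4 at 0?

E_6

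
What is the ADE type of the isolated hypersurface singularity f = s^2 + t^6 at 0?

The Hessian of f at 0 is [[2, 0], [0, 0]] with rank 1, so corank 1. A Groebner basis of the Jacobian ideal J(f) in C{s,t} is {t^5, s}; counting standard monomials gives mu = 5. Corank 1: A-series; mu = 5 gives A_5.

A5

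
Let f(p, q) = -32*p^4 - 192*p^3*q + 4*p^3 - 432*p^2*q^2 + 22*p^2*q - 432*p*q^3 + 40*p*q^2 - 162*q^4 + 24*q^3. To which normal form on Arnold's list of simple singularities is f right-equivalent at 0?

D_5

The Hessian of f at 0 has rank 0. Corank 2; j^3 = 2*(p + 2*q)^2*(2*p + 3*q) has shape L^2 M (L != M), so D-series; mu = 5 gives D_5.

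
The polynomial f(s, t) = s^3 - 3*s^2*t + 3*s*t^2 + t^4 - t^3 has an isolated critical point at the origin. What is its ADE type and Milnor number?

The Hessian of f at 0 has rank 0. Corank 2; j^3 = (s - t)^3 is a perfect cube, so E-series; the 4-jet and mu = 6 give E_6.

Type E6, Milnor number mu = 6.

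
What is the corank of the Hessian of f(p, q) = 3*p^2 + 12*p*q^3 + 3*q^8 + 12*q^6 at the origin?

The Hessian at 0 is [[6, 0], [0, 0]] of rank 1; hence corank 1.

1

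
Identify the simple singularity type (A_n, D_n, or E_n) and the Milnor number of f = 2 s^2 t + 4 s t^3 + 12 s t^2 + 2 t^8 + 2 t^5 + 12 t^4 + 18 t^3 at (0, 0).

The Hessian of f at 0 has rank 0. Corank 2; j^3 = 2*t*(s + 3*t)^2 has shape L^2 M (L != M), so D-series; mu = 9 gives D_9.

Type D_{9}, Milnor number mu = 9.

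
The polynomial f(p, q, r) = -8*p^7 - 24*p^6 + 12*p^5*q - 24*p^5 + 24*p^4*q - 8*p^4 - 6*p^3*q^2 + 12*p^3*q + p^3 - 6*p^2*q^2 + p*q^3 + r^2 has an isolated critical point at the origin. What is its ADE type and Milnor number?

The Hessian of f at 0 has rank 1. Corank 2; j^3 = p^3 is a perfect cube, so E-series; the 4-jet and mu = 7 give E_7.

Type E_7, Milnor number mu = 7.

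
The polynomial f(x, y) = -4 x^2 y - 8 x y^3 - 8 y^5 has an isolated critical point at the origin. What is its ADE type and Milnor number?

The Hessian of f at 0 has rank 0. Corank 2; j^3 = -4*x^2*y has shape L^2 M (L != M), so D-series; mu = 6 gives D_6.

Type D_{6}, Milnor number mu = 6.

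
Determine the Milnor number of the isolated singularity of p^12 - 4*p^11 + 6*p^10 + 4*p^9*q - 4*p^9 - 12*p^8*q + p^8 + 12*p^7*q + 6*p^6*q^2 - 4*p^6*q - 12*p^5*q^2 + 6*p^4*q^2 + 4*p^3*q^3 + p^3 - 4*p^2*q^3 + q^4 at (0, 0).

6

The Hessian of f at 0 is [[0, 0], [0, 0]] with rank 0, so corank 2. A Groebner basis of the Jacobian ideal J(f) in C{p,q} is {q^3, p^2}; counting standard monomials gives mu = 6. Corank 2; j^3 = p^3 is a perfect cube, so E-series; the 4-jet and mu = 6 give E_6.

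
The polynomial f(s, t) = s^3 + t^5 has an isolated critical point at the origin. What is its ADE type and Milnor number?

The Hessian of f at 0 is [[0, 0], [0, 0]] with rank 0, so corank 2. A Groebner basis of the Jacobian ideal J(f) in C{s,t} is {t^4, s^2}; counting standard monomials gives mu = 8. Corank 2; j^3 = s^3 is a perfect cube, so E-series; the 5-jet and mu = 8 give E_8.

Type E_8, Milnor number mu = 8.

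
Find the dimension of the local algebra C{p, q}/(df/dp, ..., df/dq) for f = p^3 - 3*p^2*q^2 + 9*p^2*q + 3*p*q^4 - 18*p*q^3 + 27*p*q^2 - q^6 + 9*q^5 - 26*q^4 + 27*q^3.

The Hessian of f at 0 has rank 0. Corank 2; j^3 = (p + 3*q)^3 is a perfect cube, so E-series; the 4-jet and mu = 6 give E_6.

6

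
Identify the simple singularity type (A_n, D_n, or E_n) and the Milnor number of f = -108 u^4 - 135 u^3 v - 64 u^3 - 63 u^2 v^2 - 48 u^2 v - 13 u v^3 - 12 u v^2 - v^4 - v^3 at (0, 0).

Type E_7, Milnor number mu = 7.

The Hessian of f at 0 is [[0, 0], [0, 0]] with rank 0, so corank 2. A Groebner basis of the Jacobian ideal J(f) in C{u,v} is {65536*u^2/3 + 32768*u*v/3 + v^4 + 64*v^3/9 + 4096*v^2/3, u^3 + 112*u^2/3 + 56*u*v/3 + v^3/36 + 7*v^2/3, u^2*v - 832*u^2/9 - 416*u*v/9 - 5*v^3/54 - 52*v^2/9, 512*u^2/3 + u*v^2 + 256*u*v/3 + 11*v^3/36 + 32*v^2/3}; counting standard monomials gives mu = 7. Corank 2; j^3 = -(4*u + v)^3 is a perfect cube, so E-series; the 4-jet and mu = 7 give E_7.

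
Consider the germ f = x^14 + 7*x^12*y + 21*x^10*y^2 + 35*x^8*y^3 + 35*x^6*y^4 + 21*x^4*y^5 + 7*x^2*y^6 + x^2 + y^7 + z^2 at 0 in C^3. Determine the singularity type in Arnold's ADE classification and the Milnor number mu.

Type A_{6}, Milnor number mu = 6.

The Hessian of f at 0 has rank 2. Corank 1: A-series; mu = 6 gives A_6.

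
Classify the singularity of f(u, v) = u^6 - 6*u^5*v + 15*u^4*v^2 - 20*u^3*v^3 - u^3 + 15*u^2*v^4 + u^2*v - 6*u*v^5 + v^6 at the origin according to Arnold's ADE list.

D_{7}

The Hessian of f at 0 has rank 0. Corank 2; j^3 = -u^2*(u - v) has shape L^2 M (L != M), so D-series; mu = 7 gives D_7.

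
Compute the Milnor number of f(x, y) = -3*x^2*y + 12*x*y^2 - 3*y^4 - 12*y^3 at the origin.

5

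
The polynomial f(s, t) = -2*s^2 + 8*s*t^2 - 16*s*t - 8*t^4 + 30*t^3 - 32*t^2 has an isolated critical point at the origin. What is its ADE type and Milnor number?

Type A2, Milnor number mu = 2.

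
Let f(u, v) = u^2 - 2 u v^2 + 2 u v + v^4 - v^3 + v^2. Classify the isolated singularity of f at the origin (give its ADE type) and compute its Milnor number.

Type A2, Milnor number mu = 2.

The Hessian of f at 0 has rank 1. Corank 1: A-series; mu = 2 gives A_2.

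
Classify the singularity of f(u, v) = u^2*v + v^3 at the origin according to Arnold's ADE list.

The Hessian of f at 0 has rank 0. Corank 2; j^3 = v*(u^2 + v^2) splits into three distinct lines over C (the quadratic factor has nonzero discriminant), so D_4.

D_{4}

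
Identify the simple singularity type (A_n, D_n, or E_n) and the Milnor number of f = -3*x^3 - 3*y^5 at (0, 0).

Type E_8, Milnor number mu = 8.

The Hessian of f at 0 has rank 0. Corank 2; j^3 = -3*x^3 is a perfect cube, so E-series; the 5-jet and mu = 8 give E_8.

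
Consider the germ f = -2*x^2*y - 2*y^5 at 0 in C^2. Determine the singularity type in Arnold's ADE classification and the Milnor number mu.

Type D_{6}, Milnor number mu = 6.

The Hessian of f at 0 has rank 0. Corank 2; j^3 = -2*x^2*y has shape L^2 M (L != M), so D-series; mu = 6 gives D_6.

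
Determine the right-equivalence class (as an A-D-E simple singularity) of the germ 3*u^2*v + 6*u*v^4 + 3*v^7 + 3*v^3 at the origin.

D_4

The Hessian of f at 0 has rank 0. Corank 2; j^3 = 3*v*(u^2 + v^2) splits into three distinct lines over C (the quadratic factor has nonzero discriminant), so D_4.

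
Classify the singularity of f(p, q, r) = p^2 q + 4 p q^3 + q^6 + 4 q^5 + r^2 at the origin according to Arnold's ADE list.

D_7

The Hessian of f at 0 is [[0, 0, 0], [0, 0, 0], [0, 0, 2]] with rank 1, so corank 2. A Groebner basis of the Jacobian ideal J(f) in C{p,q,r} is {p^3, p^2*q + 2*p^2/3 + 4*p*q^2/3, p*q/2 + q^3, r}; counting standard monomials gives mu = 7. Corank 2; j^3 = p^2*q has shape L^2 M (L != M), so D-series; mu = 7 gives D_7.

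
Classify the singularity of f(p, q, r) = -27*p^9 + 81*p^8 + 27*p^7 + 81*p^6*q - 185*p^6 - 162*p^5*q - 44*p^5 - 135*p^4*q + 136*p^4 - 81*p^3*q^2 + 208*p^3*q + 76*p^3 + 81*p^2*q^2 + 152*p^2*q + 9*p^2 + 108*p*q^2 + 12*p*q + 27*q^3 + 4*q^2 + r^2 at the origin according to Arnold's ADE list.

The Hessian of f at 0 has rank 2. Corank 1: A-series; mu = 2 gives A_2.

A_2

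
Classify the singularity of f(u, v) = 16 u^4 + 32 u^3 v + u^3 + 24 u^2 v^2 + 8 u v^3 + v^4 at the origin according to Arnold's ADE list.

E_{6}

The Hessian of f at 0 is [[0, 0], [0, 0]] with rank 0, so corank 2. A Groebner basis of the Jacobian ideal J(f) in C{u,v} is {v^4, u*v^2 + v^3/6, u^2}; counting standard monomials gives mu = 6. Corank 2; j^3 = u^3 is a perfect cube, so E-series; the 4-jet and mu = 6 give E_6.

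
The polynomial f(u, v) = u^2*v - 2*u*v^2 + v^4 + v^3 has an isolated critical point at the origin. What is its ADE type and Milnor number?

Type D_{5}, Milnor number mu = 5.

The Hessian of f at 0 is [[0, 0], [0, 0]] with rank 0, so corank 2. A Groebner basis of the Jacobian ideal J(f) in C{u,v} is {u^3 + u^2/4 - v^2/4, u^2/4 + v^3 - v^2/4, u*v - v^2}; counting standard monomials gives mu = 5. Corank 2; j^3 = v*(u - v)^2 has shape L^2 M (L != M), so D-series; mu = 5 gives D_5.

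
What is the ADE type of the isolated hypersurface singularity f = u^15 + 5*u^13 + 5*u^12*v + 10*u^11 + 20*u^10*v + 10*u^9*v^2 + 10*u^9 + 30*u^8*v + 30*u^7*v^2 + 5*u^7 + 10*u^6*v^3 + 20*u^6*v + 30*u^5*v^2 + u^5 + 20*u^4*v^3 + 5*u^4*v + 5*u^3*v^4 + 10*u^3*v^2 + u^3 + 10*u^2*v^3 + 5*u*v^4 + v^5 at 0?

E_{8}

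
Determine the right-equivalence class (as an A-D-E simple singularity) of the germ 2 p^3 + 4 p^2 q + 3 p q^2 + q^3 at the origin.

D4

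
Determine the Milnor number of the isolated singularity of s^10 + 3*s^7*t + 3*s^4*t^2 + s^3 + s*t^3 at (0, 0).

7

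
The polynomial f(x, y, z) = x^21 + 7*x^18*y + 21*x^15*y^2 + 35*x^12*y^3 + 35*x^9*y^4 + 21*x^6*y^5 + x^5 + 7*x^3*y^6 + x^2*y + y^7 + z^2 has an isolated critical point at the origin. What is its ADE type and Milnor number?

Type D_8, Milnor number mu = 8.

The Hessian of f at 0 has rank 1. Corank 2; j^3 = x^2*y has shape L^2 M (L != M), so D-series; mu = 8 gives D_8.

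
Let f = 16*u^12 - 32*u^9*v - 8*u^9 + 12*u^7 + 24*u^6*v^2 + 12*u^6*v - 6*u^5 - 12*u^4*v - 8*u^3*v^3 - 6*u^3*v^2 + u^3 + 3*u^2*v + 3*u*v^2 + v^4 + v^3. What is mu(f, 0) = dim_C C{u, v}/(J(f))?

6

The Hessian of f at 0 has rank 0. Corank 2; j^3 = (u + v)^3 is a perfect cube, so E-series; the 4-jet and mu = 6 give E_6.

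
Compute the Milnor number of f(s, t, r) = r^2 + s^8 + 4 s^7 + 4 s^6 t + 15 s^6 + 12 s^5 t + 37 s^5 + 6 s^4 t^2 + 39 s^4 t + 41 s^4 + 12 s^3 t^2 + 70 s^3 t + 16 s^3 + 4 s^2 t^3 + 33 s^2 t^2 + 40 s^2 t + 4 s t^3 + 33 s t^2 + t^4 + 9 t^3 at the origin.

5

The Hessian of f at 0 is [[0, 0, 0], [0, 0, 0], [0, 0, 2]] with rank 1, so corank 2. A Groebner basis of the Jacobian ideal J(f) in C{s,t,r} is {s*t^2 - 24*s*t/13 - 18*t^2/13, 32*s*t/13 + t^3 + 24*t^2/13, s^2 + 155*s*t/104 + 231*t^2/416, r}; counting standard monomials gives mu = 5. Corank 2; j^3 = (s + t)*(4*s + 3*t)^2 has shape L^2 M (L != M), so D-series; mu = 5 gives D_5.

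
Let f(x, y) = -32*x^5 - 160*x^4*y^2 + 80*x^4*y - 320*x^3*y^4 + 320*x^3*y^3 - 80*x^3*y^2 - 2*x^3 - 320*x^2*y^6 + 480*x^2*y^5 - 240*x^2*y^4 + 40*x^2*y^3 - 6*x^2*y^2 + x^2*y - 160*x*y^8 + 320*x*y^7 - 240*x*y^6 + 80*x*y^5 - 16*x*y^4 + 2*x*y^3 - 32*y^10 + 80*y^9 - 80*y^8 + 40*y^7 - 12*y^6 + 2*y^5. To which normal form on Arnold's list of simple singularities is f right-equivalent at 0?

D_6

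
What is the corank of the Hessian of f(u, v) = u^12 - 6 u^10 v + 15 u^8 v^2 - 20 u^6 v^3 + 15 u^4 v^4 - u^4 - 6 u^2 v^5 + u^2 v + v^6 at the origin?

Hessian at 0 has rank 0.

2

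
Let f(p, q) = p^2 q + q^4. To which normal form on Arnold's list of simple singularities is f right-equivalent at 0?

D5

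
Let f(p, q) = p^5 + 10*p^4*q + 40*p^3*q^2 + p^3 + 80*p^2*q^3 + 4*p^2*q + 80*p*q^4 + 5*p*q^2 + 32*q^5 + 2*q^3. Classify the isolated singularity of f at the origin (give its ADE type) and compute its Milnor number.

The Hessian of f at 0 is [[0, 0], [0, 0]] with rank 0, so corank 2. A Groebner basis of the Jacobian ideal J(f) in C{p,q} is {-p*q/5 + q^4 - q^2/5, p*q^2 + q^3, p^2 + 3*p*q + 2*q^2}; counting standard monomials gives mu = 6. Corank 2; j^3 = (p + q)^2*(p + 2*q) has shape L^2 M (L != M), so D-series; mu = 6 gives D_6.

Type D_6, Milnor number mu = 6.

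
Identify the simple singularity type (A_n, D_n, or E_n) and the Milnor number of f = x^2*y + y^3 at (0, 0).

Type D4, Milnor number mu = 4.

The Hessian of f at 0 is [[0, 0], [0, 0]] with rank 0, so corank 2. A Groebner basis of the Jacobian ideal J(f) in C{x,y} is {y^3, x^2 + 3*y^2, x*y}; counting standard monomials gives mu = 4. Corank 2; j^3 = y*(x^2 + y^2) splits into three distinct lines over C (the quadratic factor has nonzero discriminant), so D_4.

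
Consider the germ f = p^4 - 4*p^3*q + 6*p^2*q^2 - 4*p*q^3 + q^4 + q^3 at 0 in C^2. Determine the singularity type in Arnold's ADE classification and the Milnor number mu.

Type E6, Milnor number mu = 6.

The Hessian of f at 0 is [[0, 0], [0, 0]] with rank 0, so corank 2. A Groebner basis of the Jacobian ideal J(f) in C{p,q} is {p^3 - 3*p^2*q, q^2}; counting standard monomials gives mu = 6. Corank 2; j^3 = q^3 is a perfect cube, so E-series; the 4-jet and mu = 6 give E_6.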